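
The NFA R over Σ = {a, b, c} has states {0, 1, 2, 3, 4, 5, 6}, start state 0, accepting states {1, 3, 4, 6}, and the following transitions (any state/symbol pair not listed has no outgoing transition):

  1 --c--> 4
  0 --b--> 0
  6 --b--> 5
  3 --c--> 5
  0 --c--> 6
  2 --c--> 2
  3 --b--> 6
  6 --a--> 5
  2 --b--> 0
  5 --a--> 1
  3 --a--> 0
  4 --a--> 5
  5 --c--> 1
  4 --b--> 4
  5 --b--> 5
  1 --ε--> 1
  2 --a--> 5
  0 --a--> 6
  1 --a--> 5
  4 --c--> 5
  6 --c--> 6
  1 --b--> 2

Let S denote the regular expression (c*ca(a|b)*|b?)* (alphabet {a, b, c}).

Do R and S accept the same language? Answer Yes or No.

The string a is accepted by R but rejected by S.
So L(R) ≠ L(S).

No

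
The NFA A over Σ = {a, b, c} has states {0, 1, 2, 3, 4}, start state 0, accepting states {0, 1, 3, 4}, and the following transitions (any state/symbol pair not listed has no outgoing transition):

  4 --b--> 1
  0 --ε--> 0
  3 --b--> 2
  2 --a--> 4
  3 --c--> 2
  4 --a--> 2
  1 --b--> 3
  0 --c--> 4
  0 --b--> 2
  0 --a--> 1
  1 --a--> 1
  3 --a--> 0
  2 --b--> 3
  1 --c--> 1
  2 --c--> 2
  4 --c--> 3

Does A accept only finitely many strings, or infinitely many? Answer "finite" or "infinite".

infinite

State 1 is reachable from the start and can reach an accepting state, and it lies on the cycle 1 → 1.
Traversing that cycle any number of times yields accepted strings of unbounded length, so the language is infinite.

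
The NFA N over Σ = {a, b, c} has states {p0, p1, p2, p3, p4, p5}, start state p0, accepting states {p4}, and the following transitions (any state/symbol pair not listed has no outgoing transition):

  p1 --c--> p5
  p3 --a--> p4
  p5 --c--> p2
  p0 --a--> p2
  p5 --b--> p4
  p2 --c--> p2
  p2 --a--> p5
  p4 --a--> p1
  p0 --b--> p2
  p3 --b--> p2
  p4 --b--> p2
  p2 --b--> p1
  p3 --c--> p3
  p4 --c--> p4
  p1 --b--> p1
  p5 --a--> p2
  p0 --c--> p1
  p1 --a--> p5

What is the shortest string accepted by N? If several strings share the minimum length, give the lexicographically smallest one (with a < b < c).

aab

A breadth-first search from p0 reaches an accepting state first via the path p0 → p2 → p5 → p4 on input aab.
No string of length < 3 is accepted (BFS exhausts all shorter strings without reaching an accepting state), and aab is the lexicographically least accepting string of length 3.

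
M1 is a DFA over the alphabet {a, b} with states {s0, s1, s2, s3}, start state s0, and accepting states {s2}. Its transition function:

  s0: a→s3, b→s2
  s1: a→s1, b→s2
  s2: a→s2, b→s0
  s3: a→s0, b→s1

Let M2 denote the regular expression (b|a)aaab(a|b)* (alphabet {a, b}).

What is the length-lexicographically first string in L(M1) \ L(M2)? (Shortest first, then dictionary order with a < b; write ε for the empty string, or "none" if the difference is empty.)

b

The string b is accepted by M1 but not by M2.
No shorter string lies in the difference, and b is the lexicographically first length-1 string in L(M1) \ L(M2).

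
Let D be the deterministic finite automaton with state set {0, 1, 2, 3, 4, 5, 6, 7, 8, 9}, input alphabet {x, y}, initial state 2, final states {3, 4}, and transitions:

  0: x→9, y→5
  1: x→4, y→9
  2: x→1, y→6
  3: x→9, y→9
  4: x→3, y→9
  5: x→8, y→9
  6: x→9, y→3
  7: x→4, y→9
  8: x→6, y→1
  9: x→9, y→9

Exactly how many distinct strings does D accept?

3

The useful subgraph on states {1, 2, 3, 4, 6} is acyclic, so L(D) is finite; the longest accepting path visits 4 useful states, giving maximum string length 3.
Counting accepting paths from 2 by length: 2 of length 2, 1 of length 3. Total 3.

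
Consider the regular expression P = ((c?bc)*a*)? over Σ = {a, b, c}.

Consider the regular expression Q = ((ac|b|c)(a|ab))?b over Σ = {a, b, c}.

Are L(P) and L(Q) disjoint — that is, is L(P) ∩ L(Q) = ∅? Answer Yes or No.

Yes

Converting the expression P to a DFA (subset construction, then merging equivalent states) gives the minimal DFA with states {p0, p1, p2, p3, p4}, start state p0, accepting states {p0, p1} and transitions p0: a→p1, b→p2, c→p3; p1: a→p1, b→p4, c→p4; p2: a→p4, b→p4, c→p0; p3: a→p4, b→p2, c→p4; p4: a→p4, b→p4, c→p4.
Converting the expression Q to a DFA (subset construction, then merging equivalent states) gives the minimal DFA with states {q0, q1, q2, q3, q4, q5, q6, q7}, start state q0, accepting states {q2, q6, q7} and transitions q0: a→q1, b→q2, c→q3; q1: a→q4, b→q4, c→q3; q2: a→q5, b→q4, c→q4; q3: a→q5, b→q4, c→q4; q4: a→q4, b→q4, c→q4; q5: a→q4, b→q6, c→q4; q6: a→q4, b→q7, c→q4; q7: a→q4, b→q4, c→q4.
Exploring the product automaton P × Q from the start pair (p0, q0), following both machines on each input symbol, reaches 13 state pairs: (p0, q0), (p1, q1), (p2, q2), (p3, q3), (p1, q4), (p4, q4), (p4, q3), (p4, q5), (p0, q4), (p2, q4), (p4, q6), (p3, q4), (p4, q7).
P accepts in {p0, p1} and Q accepts in {q2, q6, q7}; no reachable pair has both components accepting, so no string drives both machines to acceptance simultaneously and L(P) ∩ L(Q) = ∅.
So no string is accepted by both, and the intersection is empty.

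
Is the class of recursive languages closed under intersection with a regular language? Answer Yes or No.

A regular language is decidable (simulate its DFA), so run that check and the decider for L and accept iff both accept; everything halts.
So the recursive languages are closed under intersection with a regular language.

Yes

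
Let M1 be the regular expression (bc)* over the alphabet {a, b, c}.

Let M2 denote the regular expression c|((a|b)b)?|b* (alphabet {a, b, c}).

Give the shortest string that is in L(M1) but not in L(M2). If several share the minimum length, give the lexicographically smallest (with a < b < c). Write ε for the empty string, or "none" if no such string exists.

bc

The string bc is accepted by M1 but not by M2.
No shorter string lies in the difference, and bc is the lexicographically first length-2 string in L(M1) \ L(M2).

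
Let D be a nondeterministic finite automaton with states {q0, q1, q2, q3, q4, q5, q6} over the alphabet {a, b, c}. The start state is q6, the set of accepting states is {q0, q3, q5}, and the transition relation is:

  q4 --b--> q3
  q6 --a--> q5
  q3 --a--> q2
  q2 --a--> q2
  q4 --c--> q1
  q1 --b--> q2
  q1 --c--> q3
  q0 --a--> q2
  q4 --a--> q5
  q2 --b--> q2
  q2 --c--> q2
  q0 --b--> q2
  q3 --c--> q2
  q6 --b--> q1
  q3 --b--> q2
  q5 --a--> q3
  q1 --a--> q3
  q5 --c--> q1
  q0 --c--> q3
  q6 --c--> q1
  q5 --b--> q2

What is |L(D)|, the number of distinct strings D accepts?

The useful subgraph on states {q1, q3, q5, q6} is acyclic, so L(D) is finite; the longest accepting path visits 4 useful states, giving maximum string length 3.
Counting accepting paths from q6 by length: 1 of length 1, 5 of length 2, 2 of length 3. Total 8.

8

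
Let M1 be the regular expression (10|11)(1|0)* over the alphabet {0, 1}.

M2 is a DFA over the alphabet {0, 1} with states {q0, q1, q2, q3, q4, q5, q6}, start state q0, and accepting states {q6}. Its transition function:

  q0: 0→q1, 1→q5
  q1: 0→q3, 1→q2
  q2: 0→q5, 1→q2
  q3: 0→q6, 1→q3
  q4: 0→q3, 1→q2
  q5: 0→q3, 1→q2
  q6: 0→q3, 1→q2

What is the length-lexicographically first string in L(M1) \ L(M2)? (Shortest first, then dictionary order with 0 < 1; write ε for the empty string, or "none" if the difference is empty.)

The string 10 is accepted by M1 but not by M2.
No shorter string lies in the difference, and 10 is the lexicographically first length-2 string in L(M1) \ L(M2).

10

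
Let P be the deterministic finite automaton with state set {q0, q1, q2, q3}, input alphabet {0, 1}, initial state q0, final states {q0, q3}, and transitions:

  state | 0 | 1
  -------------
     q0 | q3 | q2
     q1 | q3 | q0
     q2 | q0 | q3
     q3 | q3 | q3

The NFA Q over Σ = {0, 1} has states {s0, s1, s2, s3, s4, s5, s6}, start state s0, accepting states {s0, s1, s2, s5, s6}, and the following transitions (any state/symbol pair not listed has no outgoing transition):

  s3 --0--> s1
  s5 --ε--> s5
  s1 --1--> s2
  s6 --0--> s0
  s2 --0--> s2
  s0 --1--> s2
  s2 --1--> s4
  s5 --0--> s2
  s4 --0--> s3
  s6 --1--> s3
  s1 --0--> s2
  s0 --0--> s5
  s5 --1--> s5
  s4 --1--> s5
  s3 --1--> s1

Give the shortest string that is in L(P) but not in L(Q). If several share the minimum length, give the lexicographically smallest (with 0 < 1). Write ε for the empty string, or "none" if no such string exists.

11

The string 11 is accepted by P but not by Q.
No shorter string lies in the difference, and 11 is the lexicographically first length-2 string in L(P) \ L(Q).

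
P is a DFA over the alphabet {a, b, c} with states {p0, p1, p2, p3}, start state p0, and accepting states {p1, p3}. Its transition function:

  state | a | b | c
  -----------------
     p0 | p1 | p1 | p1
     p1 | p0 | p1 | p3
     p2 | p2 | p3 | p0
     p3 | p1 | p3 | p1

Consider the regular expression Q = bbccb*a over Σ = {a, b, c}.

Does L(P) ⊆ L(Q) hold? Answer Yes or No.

The string a is in L(P) but not in L(Q).
So L(P) ⊄ L(Q).

No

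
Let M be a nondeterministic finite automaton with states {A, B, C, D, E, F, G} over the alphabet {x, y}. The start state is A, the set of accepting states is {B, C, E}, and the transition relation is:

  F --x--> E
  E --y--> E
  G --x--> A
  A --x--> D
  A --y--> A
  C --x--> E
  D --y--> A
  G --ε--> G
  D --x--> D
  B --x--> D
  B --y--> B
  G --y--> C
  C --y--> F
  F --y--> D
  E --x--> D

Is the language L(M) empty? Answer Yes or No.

Yes

The states reachable from the start state are {A, D}.
None of the accepting states {B, C, E} is reachable, so no string is accepted and L(M) = ∅.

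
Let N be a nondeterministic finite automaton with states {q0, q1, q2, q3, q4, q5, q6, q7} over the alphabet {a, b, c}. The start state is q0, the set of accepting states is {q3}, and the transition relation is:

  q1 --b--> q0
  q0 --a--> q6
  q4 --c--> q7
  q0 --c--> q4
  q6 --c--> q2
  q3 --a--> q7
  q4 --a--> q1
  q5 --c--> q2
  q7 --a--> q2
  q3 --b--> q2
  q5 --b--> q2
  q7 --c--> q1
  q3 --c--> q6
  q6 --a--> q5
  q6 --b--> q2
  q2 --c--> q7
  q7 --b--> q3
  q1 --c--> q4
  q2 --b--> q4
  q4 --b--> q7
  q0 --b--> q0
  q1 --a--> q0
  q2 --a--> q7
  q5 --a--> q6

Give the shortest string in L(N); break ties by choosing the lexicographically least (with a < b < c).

A breadth-first search from q0 reaches an accepting state first via the path q0 → q4 → q7 → q3 on input cbb.
No string of length < 3 is accepted (BFS exhausts all shorter strings without reaching an accepting state), and cbb is the lexicographically least accepting string of length 3.

cbb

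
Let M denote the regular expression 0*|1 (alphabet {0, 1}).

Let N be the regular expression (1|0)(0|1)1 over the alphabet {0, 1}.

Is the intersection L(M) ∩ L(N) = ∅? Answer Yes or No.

Yes

Converting the expression M to a DFA (subset construction, then merging equivalent states) gives the minimal DFA with states {m0, m1, m2, m3}, start state m0, accepting states {m0, m1, m2} and transitions m0: 0→m1, 1→m2; m1: 0→m1, 1→m3; m2: 0→m3, 1→m3; m3: 0→m3, 1→m3.
Converting the expression N to a DFA (subset construction, then merging equivalent states) gives the minimal DFA with states {n0, n1, n2, n3, n4}, start state n0, accepting states {n4} and transitions n0: 0→n1, 1→n1; n1: 0→n2, 1→n2; n2: 0→n3, 1→n4; n3: 0→n3, 1→n3; n4: 0→n3, 1→n3.
Exploring the product automaton M × N from the start pair (m0, n0), following both machines on each input symbol, reaches 8 state pairs: (m0, n0), (m1, n1), (m2, n1), (m1, n2), (m3, n2), (m1, n3), (m3, n4), (m3, n3).
M accepts in {m0, m1, m2} and N accepts in {n4}; no reachable pair has both components accepting, so no string drives both machines to acceptance simultaneously and L(M) ∩ L(N) = ∅.
So no string is accepted by both, and the intersection is empty.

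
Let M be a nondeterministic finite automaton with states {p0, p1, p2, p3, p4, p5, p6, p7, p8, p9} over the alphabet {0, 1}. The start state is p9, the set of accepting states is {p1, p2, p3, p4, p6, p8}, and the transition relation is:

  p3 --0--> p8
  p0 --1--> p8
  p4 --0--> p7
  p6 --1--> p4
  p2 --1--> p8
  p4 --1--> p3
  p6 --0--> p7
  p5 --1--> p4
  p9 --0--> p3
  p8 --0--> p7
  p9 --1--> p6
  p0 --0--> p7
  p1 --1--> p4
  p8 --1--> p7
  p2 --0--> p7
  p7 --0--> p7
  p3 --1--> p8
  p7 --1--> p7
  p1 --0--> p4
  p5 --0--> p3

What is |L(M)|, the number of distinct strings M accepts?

8

The useful subgraph on states {p3, p4, p6, p8, p9} is acyclic, so L(M) is finite; the longest accepting path visits 5 useful states, giving maximum string length 4.
Counting accepting paths from p9 by length: 2 of length 1, 3 of length 2, 1 of length 3, 2 of length 4. Total 8.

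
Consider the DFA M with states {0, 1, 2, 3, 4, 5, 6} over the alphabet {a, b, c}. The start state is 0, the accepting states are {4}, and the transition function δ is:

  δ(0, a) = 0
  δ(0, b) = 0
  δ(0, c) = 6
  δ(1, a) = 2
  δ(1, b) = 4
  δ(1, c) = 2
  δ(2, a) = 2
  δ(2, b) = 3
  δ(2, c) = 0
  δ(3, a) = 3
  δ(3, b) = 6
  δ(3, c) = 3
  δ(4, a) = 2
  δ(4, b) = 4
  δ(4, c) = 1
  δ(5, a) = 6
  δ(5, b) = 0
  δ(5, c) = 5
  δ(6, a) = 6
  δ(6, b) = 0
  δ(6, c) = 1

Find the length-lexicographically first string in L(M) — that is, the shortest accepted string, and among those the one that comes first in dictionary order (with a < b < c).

A breadth-first search from 0 reaches an accepting state first via the path 0 → 6 → 1 → 4 on input ccb.
No string of length < 3 is accepted (BFS exhausts all shorter strings without reaching an accepting state), and ccb is the lexicographically least accepting string of length 3.

ccb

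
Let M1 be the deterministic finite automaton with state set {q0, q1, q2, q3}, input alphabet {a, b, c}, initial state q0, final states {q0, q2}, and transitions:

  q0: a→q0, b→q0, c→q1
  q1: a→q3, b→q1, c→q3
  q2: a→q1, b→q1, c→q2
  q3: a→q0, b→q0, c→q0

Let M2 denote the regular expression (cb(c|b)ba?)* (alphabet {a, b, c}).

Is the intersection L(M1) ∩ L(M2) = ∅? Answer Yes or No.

The empty string ε is accepted by both M1 and M2.
Hence L(M1) ∩ L(M2) ≠ ∅.

No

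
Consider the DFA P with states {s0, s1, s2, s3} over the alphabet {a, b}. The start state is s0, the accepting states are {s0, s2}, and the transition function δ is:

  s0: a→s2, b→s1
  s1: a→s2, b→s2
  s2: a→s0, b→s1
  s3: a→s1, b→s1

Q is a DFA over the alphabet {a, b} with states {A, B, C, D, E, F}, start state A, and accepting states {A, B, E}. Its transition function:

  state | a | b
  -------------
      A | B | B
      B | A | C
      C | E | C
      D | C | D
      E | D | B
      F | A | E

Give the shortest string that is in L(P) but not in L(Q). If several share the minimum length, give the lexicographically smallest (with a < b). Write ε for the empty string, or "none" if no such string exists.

The string bb is accepted by P but not by Q.
No shorter string lies in the difference, and bb is the lexicographically first length-2 string in L(P) \ L(Q).

bb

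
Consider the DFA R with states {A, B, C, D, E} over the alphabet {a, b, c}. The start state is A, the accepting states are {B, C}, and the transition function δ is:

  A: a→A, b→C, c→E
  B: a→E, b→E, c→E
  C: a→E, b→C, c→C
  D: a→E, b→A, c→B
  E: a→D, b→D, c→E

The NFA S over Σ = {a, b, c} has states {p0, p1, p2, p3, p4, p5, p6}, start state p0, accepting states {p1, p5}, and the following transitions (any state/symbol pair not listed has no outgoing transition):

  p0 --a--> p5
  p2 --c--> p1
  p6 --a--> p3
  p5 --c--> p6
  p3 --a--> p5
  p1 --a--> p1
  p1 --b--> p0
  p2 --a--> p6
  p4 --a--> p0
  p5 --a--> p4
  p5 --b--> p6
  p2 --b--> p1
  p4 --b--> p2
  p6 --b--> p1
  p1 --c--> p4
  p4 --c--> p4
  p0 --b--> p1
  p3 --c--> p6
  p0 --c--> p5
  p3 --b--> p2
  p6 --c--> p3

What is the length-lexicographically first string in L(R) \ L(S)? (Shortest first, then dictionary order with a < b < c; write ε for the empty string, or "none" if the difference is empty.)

ab

The string ab is accepted by R but not by S.
No shorter string lies in the difference, and ab is the lexicographically first length-2 string in L(R) \ L(S).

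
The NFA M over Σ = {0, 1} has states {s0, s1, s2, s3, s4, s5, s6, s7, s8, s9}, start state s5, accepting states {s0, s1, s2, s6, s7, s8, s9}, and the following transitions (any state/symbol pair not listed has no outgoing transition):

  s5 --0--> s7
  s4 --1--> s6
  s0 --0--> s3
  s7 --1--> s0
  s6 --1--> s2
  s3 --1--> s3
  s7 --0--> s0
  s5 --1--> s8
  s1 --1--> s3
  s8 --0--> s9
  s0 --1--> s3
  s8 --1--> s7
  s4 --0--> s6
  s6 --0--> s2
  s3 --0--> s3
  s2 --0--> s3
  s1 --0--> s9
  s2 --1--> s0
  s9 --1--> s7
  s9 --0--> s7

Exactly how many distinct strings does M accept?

The useful subgraph on states {s0, s5, s7, s8, s9} is acyclic, so L(M) is finite; the longest accepting path visits 5 useful states, giving maximum string length 4.
Counting accepting paths from s5 by length: 2 of length 1, 4 of length 2, 4 of length 3, 4 of length 4. Total 14.

14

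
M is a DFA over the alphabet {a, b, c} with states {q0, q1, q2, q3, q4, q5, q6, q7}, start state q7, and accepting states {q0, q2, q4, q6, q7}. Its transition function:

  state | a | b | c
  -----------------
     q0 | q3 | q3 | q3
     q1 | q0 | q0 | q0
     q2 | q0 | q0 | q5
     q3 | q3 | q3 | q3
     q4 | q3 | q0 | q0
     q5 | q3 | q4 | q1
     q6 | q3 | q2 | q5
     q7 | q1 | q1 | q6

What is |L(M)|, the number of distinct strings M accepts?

23

The useful subgraph on states {q0, q1, q2, q4, q5, q6, q7} is acyclic, so L(M) is finite; the longest accepting path visits 6 useful states, giving maximum string length 5.
Counting accepting paths from q7 by length: 1 of length 0, 1 of length 1, 7 of length 2, 3 of length 3, 6 of length 4, 5 of length 5. Total 23.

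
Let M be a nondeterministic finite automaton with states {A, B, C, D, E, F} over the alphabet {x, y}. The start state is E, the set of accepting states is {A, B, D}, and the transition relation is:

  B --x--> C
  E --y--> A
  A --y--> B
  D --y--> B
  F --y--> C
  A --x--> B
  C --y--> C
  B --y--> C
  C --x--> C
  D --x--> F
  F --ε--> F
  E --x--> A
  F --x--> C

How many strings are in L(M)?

The useful subgraph on states {A, B, E} is acyclic, so L(M) is finite; the longest accepting path visits 3 useful states, giving maximum string length 2.
Counting accepting paths from E by length: 2 of length 1, 4 of length 2. Total 6.

6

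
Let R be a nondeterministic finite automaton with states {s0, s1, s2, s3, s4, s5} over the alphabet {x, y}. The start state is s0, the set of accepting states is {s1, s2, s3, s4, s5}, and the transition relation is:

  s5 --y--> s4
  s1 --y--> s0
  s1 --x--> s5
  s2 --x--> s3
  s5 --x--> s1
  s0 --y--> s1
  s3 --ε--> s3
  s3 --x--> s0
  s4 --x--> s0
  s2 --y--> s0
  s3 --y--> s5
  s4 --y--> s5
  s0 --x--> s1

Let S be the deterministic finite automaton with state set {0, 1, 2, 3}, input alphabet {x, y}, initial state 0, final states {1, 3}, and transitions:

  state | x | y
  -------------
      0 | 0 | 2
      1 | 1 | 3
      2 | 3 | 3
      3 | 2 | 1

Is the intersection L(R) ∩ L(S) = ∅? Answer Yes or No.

No

The string yx is accepted by both R and S.
Hence L(R) ∩ L(S) ≠ ∅.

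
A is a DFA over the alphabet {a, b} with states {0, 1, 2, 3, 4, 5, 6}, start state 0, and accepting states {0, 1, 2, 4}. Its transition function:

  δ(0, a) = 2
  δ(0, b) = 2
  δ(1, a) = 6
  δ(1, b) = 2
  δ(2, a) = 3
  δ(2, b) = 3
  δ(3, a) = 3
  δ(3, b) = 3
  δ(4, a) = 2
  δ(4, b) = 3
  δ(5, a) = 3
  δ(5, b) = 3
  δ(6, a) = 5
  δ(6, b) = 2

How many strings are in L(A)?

The useful subgraph on states {0, 2} is acyclic, so L(A) is finite; the longest accepting path visits 2 useful states, giving maximum string length 1.
Counting accepting paths from 0 by length: 1 of length 0, 2 of length 1. Total 3.

3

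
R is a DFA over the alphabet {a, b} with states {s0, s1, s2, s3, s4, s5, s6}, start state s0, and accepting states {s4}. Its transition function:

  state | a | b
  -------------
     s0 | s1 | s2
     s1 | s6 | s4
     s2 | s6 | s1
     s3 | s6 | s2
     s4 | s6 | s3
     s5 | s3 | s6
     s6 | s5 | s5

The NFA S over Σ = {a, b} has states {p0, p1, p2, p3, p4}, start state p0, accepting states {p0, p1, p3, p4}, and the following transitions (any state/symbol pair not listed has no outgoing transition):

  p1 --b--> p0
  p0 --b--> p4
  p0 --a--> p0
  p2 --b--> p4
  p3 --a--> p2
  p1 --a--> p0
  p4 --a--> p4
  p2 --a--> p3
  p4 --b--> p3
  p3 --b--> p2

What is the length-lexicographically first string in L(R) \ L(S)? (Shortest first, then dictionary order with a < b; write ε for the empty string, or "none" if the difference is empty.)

The string bbb is accepted by R but not by S.
No shorter string lies in the difference, and bbb is the lexicographically first length-3 string in L(R) \ L(S).

bbb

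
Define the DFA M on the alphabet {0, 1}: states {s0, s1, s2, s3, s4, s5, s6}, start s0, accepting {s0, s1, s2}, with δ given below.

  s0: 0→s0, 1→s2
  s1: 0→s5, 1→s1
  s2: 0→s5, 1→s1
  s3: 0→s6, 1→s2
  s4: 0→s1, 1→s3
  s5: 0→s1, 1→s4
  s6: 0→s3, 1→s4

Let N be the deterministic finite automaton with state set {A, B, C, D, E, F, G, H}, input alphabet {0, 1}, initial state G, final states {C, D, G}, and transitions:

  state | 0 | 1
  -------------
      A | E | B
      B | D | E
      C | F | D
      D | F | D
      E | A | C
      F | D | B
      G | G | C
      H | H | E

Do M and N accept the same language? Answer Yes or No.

Yes

Exploring the product automaton M × N from the start pair (s0, G), following both machines on each input symbol, reaches 7 state pairs: (s0, G), (s2, C), (s5, F), (s1, D), (s4, B), (s3, E), (s6, A).
M accepts in {s0, s1, s2} and N accepts in {C, D, G}. In every reachable pair the two components are either both accepting — (s0, G), (s2, C), (s1, D) — or both non-accepting, so no string is accepted by exactly one of the machines: L(M) \ L(N) and L(N) \ L(M) are both empty.
Hence every string is accepted by M iff it is accepted by N, and the two languages coincide.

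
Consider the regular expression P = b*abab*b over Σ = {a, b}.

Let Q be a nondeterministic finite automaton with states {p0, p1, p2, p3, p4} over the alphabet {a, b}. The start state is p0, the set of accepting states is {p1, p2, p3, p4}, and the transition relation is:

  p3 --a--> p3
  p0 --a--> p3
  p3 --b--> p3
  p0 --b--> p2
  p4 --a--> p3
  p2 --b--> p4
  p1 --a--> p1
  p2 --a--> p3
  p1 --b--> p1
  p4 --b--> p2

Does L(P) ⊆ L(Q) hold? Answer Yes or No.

Converting the expression P to a DFA (subset construction, then merging equivalent states) gives the minimal DFA with states {r0, r1, r2, r3, r4, r5}, start state r0, accepting states {r5} and transitions r0: a→r1, b→r0; r1: a→r2, b→r3; r2: a→r2, b→r2; r3: a→r4, b→r2; r4: a→r2, b→r5; r5: a→r2, b→r5.
Exploring the product automaton P × Q from the start pair (r0, p0), following both machines on each input symbol, reaches 8 state pairs: (r0, p0), (r1, p3), (r0, p2), (r2, p3), (r3, p3), (r0, p4), (r4, p3), (r5, p3).
P accepts in {r5} and Q accepts in {p1, p2, p3, p4}. The reachable pairs whose P-component is accepting are (r5, p3); in each of them the Q-component is accepting too, so the product for L(P) \ L(Q) (P-component accepting, Q-component rejecting) has no reachable accepting pair and the difference is empty.
Hence every string in L(P) is also in L(Q).

Yes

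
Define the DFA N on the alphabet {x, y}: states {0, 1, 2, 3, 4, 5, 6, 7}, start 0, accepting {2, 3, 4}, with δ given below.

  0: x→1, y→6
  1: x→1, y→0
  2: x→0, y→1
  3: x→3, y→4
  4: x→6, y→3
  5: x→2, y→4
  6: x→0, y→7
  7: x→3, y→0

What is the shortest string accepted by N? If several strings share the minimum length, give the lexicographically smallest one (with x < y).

yyx

A breadth-first search from 0 reaches an accepting state first via the path 0 → 6 → 7 → 3 on input yyx.
No string of length < 3 is accepted (BFS exhausts all shorter strings without reaching an accepting state), and yyx is the lexicographically least accepting string of length 3.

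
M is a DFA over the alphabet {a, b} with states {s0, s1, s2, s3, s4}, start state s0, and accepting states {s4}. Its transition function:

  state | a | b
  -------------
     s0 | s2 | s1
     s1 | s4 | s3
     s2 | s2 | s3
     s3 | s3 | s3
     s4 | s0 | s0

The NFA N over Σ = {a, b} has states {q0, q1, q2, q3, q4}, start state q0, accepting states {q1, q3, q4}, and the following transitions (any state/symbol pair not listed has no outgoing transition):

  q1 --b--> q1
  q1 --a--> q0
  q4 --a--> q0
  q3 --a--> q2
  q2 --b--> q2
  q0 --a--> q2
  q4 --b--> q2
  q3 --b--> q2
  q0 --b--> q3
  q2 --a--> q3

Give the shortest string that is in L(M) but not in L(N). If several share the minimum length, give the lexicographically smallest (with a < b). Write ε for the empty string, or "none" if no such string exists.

The string ba is accepted by M but not by N.
No shorter string lies in the difference, and ba is the lexicographically first length-2 string in L(M) \ L(N).

ba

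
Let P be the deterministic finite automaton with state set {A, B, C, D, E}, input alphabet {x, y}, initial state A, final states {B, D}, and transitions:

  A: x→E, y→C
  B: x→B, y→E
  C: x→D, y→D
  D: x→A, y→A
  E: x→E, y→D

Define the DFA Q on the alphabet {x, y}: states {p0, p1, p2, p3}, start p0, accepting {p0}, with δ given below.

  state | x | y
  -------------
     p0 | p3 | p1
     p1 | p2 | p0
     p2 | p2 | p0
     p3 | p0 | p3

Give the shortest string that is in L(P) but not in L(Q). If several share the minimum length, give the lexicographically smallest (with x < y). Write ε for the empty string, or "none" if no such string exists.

The string xy is accepted by P but not by Q.
No shorter string lies in the difference, and xy is the lexicographically first length-2 string in L(P) \ L(Q).

xy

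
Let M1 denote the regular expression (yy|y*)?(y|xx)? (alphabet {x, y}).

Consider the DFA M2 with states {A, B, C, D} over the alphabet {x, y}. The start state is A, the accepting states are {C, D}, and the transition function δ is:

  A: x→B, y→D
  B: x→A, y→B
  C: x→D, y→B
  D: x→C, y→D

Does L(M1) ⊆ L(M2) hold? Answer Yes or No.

The empty string ε is in L(M1) but not in L(M2).
So L(M1) ⊄ L(M2).

No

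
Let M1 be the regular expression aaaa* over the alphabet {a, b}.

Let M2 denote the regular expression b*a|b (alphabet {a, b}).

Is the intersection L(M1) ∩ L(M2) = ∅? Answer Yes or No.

Yes

Converting the expression M1 to a DFA (subset construction, then merging equivalent states) gives the minimal DFA with states {r0, r1, r2, r3, r4}, start state r0, accepting states {r4} and transitions r0: a→r1, b→r2; r1: a→r3, b→r2; r2: a→r2, b→r2; r3: a→r4, b→r2; r4: a→r4, b→r2.
Converting the expression M2 to a DFA (subset construction, then merging equivalent states) gives the minimal DFA with states {t0, t1, t2, t3, t4}, start state t0, accepting states {t1, t2} and transitions t0: a→t1, b→t2; t1: a→t3, b→t3; t2: a→t1, b→t4; t3: a→t3, b→t3; t4: a→t1, b→t4.
Exploring the product automaton M1 × M2 from the start pair (r0, t0), following both machines on each input symbol, reaches 8 state pairs: (r0, t0), (r1, t1), (r2, t2), (r3, t3), (r2, t3), (r2, t1), (r2, t4), (r4, t3).
M1 accepts in {r4} and M2 accepts in {t1, t2}; no reachable pair has both components accepting, so no string drives both machines to acceptance simultaneously and L(M1) ∩ L(M2) = ∅.
So no string is accepted by both, and the intersection is empty.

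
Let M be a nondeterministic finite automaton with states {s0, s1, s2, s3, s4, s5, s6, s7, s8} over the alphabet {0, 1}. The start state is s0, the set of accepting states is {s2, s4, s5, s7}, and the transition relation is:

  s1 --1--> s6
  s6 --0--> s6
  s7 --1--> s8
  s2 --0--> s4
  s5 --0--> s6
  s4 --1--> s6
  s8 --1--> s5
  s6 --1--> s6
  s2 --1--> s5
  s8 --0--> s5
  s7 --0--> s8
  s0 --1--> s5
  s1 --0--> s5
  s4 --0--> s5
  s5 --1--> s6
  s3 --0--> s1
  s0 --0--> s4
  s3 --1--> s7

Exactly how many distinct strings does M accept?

The useful subgraph on states {s0, s4, s5} is acyclic, so L(M) is finite; the longest accepting path visits 3 useful states, giving maximum string length 2.
Counting accepting paths from s0 by length: 2 of length 1, 1 of length 2. Total 3.

3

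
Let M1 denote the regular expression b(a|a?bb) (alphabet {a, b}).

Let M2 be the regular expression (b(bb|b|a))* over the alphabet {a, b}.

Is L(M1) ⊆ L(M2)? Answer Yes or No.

Yes

Converting the expression M1 to a DFA (subset construction, then merging equivalent states) gives the minimal DFA with states {r0, r1, r2, r3, r4, r5}, start state r0, accepting states {r3, r5} and transitions r0: a→r1, b→r2; r1: a→r1, b→r1; r2: a→r3, b→r4; r3: a→r1, b→r4; r4: a→r1, b→r5; r5: a→r1, b→r1.
Converting the expression M2 to a DFA (subset construction, then merging equivalent states) gives the minimal DFA with states {t0, t1, t2, t3, t4}, start state t0, accepting states {t0, t3, t4} and transitions t0: a→t1, b→t2; t1: a→t1, b→t1; t2: a→t0, b→t3; t3: a→t1, b→t4; t4: a→t0, b→t4.
Exploring the product automaton M1 × M2 from the start pair (r0, t0), following both machines on each input symbol, reaches 12 state pairs: (r0, t0), (r1, t1), (r2, t2), (r3, t0), (r4, t3), (r4, t2), (r5, t4), (r1, t0), (r5, t3), (r1, t4), (r1, t2), (r1, t3).
M1 accepts in {r3, r5} and M2 accepts in {t0, t3, t4}. The reachable pairs whose M1-component is accepting are (r3, t0), (r5, t4), (r5, t3); in each of them the M2-component is accepting too, so the product for L(M1) \ L(M2) (M1-component accepting, M2-component rejecting) has no reachable accepting pair and the difference is empty.
Hence every string in L(M1) is also in L(M2).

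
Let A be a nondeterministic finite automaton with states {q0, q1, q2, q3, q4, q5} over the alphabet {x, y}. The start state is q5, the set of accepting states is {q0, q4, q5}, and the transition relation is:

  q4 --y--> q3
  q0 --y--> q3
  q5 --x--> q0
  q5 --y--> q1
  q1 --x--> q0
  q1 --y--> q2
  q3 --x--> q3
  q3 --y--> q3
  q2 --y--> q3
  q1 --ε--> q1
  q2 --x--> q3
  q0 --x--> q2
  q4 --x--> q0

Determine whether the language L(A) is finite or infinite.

finite

The useful states (reachable from q5 and able to reach an accepting state) are {q0, q1, q5}.
Restricted to these states the transition graph has no cycle, so every accepting path has bounded length and L is finite.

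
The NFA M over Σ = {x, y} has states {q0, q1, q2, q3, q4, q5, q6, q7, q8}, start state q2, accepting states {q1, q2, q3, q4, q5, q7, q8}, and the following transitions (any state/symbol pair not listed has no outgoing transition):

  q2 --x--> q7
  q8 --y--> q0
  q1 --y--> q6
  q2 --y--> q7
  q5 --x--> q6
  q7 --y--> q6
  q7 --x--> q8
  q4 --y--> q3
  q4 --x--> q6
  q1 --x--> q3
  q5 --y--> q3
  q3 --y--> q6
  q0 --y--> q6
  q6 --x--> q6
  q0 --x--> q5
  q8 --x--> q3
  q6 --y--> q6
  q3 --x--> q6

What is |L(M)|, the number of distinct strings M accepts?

The useful subgraph on states {q0, q2, q3, q5, q7, q8} is acyclic, so L(M) is finite; the longest accepting path visits 6 useful states, giving maximum string length 5.
Counting accepting paths from q2 by length: 1 of length 0, 2 of length 1, 2 of length 2, 2 of length 3, 2 of length 4, 2 of length 5. Total 11.

11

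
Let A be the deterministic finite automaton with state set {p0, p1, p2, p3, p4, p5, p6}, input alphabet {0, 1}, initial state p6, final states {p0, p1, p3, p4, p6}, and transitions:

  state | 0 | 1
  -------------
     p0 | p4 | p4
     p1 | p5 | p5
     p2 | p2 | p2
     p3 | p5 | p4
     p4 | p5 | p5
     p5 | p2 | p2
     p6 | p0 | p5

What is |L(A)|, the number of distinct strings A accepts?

4

The useful subgraph on states {p0, p4, p6} is acyclic, so L(A) is finite; the longest accepting path visits 3 useful states, giving maximum string length 2.
Counting accepting paths from p6 by length: 1 of length 0, 1 of length 1, 2 of length 2. Total 4.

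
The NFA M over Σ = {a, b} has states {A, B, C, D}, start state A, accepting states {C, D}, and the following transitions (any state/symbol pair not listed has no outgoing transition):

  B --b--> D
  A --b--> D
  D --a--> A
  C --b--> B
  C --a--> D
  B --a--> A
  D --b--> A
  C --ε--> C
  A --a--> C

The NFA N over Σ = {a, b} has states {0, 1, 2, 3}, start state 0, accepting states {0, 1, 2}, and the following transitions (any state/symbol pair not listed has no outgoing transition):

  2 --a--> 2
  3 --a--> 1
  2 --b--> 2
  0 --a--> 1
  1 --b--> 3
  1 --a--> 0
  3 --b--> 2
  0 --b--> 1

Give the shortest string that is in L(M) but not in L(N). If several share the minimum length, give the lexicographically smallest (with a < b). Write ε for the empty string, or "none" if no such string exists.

The string aaab is accepted by M but not by N.
No shorter string lies in the difference, and aaab is the lexicographically first length-4 string in L(M) \ L(N).

aaab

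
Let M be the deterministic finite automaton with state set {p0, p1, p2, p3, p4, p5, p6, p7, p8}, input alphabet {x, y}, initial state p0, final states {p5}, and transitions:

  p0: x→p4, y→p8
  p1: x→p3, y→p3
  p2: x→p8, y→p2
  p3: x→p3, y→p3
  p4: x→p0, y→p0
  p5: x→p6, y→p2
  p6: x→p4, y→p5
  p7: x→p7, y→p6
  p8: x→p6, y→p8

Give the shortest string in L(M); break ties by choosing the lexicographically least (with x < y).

A breadth-first search from p0 reaches an accepting state first via the path p0 → p8 → p6 → p5 on input yxy.
No string of length < 3 is accepted (BFS exhausts all shorter strings without reaching an accepting state), and yxy is the lexicographically least accepting string of length 3.

yxy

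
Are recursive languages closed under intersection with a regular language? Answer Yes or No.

A regular language is decidable (simulate its DFA), so run that check and the decider for L and accept iff both accept; everything halts.
So the recursive languages are closed under intersection with a regular language.

Yes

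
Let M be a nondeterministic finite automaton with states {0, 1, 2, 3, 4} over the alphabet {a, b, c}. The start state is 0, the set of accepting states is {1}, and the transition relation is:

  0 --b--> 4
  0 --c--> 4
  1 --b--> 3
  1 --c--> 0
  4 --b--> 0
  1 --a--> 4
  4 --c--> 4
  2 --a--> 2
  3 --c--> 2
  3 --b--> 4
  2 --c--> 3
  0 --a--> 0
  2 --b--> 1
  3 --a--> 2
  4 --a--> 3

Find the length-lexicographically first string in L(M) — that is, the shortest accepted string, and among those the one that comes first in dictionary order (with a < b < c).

baab

A breadth-first search from 0 reaches an accepting state first via the path 0 → 4 → 3 → 2 → 1 on input baab.
No string of length < 4 is accepted (BFS exhausts all shorter strings without reaching an accepting state), and baab is the lexicographically least accepting string of length 4.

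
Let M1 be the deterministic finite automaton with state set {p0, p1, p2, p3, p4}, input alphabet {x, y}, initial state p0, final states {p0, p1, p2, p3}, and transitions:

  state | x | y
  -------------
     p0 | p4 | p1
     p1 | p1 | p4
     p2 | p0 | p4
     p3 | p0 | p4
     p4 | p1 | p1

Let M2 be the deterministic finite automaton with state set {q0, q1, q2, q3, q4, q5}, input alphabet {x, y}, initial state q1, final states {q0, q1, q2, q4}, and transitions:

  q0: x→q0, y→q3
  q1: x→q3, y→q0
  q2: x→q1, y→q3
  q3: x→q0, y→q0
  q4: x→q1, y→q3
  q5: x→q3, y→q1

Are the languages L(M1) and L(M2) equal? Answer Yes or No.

Yes

Exploring the product automaton M1 × M2 from the start pair (p0, q1), following both machines on each input symbol, reaches 3 state pairs: (p0, q1), (p4, q3), (p1, q0).
M1 accepts in {p0, p1, p2, p3} and M2 accepts in {q0, q1, q2, q4}. In every reachable pair the two components are either both accepting — (p0, q1), (p1, q0) — or both non-accepting, so no string is accepted by exactly one of the machines: L(M1) \ L(M2) and L(M2) \ L(M1) are both empty.
Hence every string is accepted by M1 iff it is accepted by M2, and the two languages coincide.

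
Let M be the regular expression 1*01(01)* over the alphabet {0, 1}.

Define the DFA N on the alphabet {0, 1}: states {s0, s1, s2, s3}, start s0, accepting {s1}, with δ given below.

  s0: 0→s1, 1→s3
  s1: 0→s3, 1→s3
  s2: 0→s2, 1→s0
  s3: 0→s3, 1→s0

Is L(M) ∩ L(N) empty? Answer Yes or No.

Converting the expression M to a DFA (subset construction, then merging equivalent states) gives the minimal DFA with states {m0, m1, m2, m3}, start state m0, accepting states {m3} and transitions m0: 0→m1, 1→m0; m1: 0→m2, 1→m3; m2: 0→m2, 1→m2; m3: 0→m1, 1→m2.
Exploring the product automaton M × N from the start pair (m0, s0), following both machines on each input symbol, reaches 9 state pairs: (m0, s0), (m1, s1), (m0, s3), (m2, s3), (m3, s3), (m1, s3), (m2, s0), (m3, s0), (m2, s1).
M accepts in {m3} and N accepts in {s1}; no reachable pair has both components accepting, so no string drives both machines to acceptance simultaneously and L(M) ∩ L(N) = ∅.
So no string is accepted by both, and the intersection is empty.

Yes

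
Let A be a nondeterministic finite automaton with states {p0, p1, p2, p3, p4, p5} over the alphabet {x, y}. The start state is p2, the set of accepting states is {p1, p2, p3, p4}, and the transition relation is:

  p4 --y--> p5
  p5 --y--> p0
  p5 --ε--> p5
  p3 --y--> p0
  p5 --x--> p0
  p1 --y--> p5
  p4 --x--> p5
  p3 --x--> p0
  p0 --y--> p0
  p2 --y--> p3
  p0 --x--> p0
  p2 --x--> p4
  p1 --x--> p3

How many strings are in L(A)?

The useful subgraph on states {p2, p3, p4} is acyclic, so L(A) is finite; the longest accepting path visits 2 useful states, giving maximum string length 1.
Counting accepting paths from p2 by length: 1 of length 0, 2 of length 1. Total 3.

3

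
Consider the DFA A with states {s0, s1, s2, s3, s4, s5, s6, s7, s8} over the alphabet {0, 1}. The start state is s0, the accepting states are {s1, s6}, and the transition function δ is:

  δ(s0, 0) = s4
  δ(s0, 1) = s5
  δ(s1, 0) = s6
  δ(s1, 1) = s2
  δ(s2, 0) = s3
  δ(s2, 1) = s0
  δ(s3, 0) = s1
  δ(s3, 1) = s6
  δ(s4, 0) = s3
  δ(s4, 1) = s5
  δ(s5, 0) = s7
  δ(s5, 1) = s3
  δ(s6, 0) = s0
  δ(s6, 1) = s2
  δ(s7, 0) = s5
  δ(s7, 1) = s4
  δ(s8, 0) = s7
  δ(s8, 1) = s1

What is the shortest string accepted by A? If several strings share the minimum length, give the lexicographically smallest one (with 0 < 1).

A breadth-first search from s0 reaches an accepting state first via the path s0 → s4 → s3 → s1 on input 000.
No string of length < 3 is accepted (BFS exhausts all shorter strings without reaching an accepting state), and 000 is the lexicographically least accepting string of length 3.

000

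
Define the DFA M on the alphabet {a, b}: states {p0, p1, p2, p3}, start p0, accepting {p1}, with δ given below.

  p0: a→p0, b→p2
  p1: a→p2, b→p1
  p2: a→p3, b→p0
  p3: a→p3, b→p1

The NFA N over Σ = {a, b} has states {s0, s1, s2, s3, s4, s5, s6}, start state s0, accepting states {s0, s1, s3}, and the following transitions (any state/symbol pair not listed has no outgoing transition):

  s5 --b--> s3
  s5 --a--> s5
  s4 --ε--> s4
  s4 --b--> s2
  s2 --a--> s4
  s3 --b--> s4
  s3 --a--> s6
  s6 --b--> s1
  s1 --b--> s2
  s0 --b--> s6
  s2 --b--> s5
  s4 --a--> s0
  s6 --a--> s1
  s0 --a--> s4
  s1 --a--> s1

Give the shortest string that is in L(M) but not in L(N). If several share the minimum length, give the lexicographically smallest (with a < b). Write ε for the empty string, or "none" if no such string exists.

bab

The string bab is accepted by M but not by N.
No shorter string lies in the difference, and bab is the lexicographically first length-3 string in L(M) \ L(N).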